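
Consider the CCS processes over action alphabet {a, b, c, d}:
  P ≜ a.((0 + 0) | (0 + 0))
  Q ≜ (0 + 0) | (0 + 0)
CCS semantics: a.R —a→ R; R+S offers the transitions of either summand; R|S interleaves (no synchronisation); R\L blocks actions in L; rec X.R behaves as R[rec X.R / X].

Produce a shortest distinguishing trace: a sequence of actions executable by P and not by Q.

a

LTS(P): 2 reachable states
  p0 = a.((0 + 0) | (0 + 0)) | -a-> p1
  p1 = (0 + 0) | (0 + 0) | deadlocked
LTS(Q): 1 reachable states
  q0 = (0 + 0) | (0 + 0) | deadlocked
Trace ⟨a⟩ through P, begin at {p0}:
  [1] a ⇒ {p1}
  P completes σ.
Trace ⟨a⟩ through Q, begin at {q0}:
  [1] a ⇒ ∅  — Q cannot continue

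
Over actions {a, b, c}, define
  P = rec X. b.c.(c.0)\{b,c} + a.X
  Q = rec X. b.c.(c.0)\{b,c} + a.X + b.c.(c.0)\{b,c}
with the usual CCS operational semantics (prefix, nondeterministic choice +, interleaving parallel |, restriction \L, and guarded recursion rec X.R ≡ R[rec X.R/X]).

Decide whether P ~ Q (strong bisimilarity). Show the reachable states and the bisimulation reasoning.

P ~ Q

LTS(P): 3 reachable states
  u0 = rec X. b.c.(c.0)\{b,c} + a.X ⊢ —a→ u0, —b→ u1
  u1 = c.(c.0)\{b,c} ⊢ —c→ u2
  u2 = (c.0)\{b,c} ⊢ ∅
LTS(Q): 3 reachable states
  v0 = rec X. b.c.(c.0)\{b,c} + a.X + b.c.(c.0)\{b,c} ⊢ —a→ v0, —b→ v1
  v1 = c.(c.0)\{b,c} ⊢ —c→ v2
  v2 = (c.0)\{b,c} ⊢ ∅
Partition-refinement fixed point:
  B0 = {u0, v0}
  B1 = {u1, v1}
  B2 = {u2, v2}
u0 ∈ B0, v0 ∈ B0 → same block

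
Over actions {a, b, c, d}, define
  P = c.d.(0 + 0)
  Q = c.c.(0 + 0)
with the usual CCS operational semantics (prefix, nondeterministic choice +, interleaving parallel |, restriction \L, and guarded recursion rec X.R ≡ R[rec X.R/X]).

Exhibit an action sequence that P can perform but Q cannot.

cd

LTS(P): 3 reachable states
  u0 = c.d.(0 + 0) | —c→ u1
  u1 = d.(0 + 0) | —d→ u2
  u2 = 0 + 0 | deadlocked
LTS(Q): 3 reachable states
  v0 = c.c.(0 + 0) | —c→ v1
  v1 = c.(0 + 0) | —c→ v2
  v2 = 0 + 0 | deadlocked
Run σ = ⟨cd⟩ on P: start {u0}
  [1] c ⇒ {u1}
  [2] d ⇒ {u2}
  ✓ P
Run σ = ⟨cd⟩ on Q: start {v0}
  [1] c ⇒ {v1}
  [2] d ⇒ ∅  — Q cannot continue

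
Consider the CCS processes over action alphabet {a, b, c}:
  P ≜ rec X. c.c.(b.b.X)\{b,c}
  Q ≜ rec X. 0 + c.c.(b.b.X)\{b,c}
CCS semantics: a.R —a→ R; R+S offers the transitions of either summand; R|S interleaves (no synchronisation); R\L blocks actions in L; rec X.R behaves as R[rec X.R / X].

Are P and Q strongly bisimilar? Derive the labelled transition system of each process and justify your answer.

P's transition system — 3 states:
  u0 = rec X. c.c.(b.b.X)\{b,c} → -c-> u1
  u1 = c.(b.b.(rec X. c.c.(b.b.X)\{b,c}))\{b,c} → -c-> u2
  u2 = (b.b.(rec X. c.c.(b.b.X)\{b,c}))\{b,c} → ∅
Q's transition system — 3 states:
  v0 = rec X. 0 + c.c.(b.b.X)\{b,c} → -c-> v1
  v1 = c.(b.b.(rec X. 0 + c.c.(b.b.X)\{b,c}))\{b,c} → -c-> v2
  v2 = (b.b.(rec X. 0 + c.c.(b.b.X)\{b,c}))\{b,c} → ∅
Partition-refinement fixed point:
  B0 = {u0, v0}
  B1 = {u1, v1}
  B2 = {u2, v2}
u0 ∈ B0, v0 ∈ B0 → same block

P ~ Q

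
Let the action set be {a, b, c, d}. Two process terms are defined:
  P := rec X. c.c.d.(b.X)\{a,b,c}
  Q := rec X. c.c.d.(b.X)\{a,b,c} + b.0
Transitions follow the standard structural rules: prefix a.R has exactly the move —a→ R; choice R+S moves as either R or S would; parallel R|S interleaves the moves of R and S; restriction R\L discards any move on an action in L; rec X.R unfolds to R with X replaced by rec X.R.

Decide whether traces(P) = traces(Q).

trace-distinct — witness ⟨b⟩

Reachable graph of P (4 states):
  m0 = rec X. c.c.d.(b.X)\{a,b,c} :: —c→ m1
  m1 = c.d.(b.(rec X. c.c.d.(b.X)\{a,b,c}))\{a,b,c} :: —c→ m2
  m2 = d.(b.(rec X. c.c.d.(b.X)\{a,b,c}))\{a,b,c} :: —d→ m3
  m3 = (b.(rec X. c.c.d.(b.X)\{a,b,c}))\{a,b,c} :: ∅
Reachable graph of Q (5 states):
  n0 = rec X. c.c.d.(b.X)\{a,b,c} + b.0 :: —b→ n1, —c→ n2
  n1 = 0 :: ∅
  n2 = c.d.(b.(rec X. c.c.d.(b.X)\{a,b,c} + b.0))\{a,b,c} :: —c→ n3
  n3 = d.(b.(rec X. c.c.d.(b.X)\{a,b,c} + b.0))\{a,b,c} :: —d→ n4
  n4 = (b.(rec X. c.c.d.(b.X)\{a,b,c} + b.0))\{a,b,c} :: ∅
Executing b from Q (initial set {n0}):
  after b @ step 1: {n1}
  Q completes σ.
Executing b from P (initial set {m0}):
  after b @ step 1: ∅ (P stuck)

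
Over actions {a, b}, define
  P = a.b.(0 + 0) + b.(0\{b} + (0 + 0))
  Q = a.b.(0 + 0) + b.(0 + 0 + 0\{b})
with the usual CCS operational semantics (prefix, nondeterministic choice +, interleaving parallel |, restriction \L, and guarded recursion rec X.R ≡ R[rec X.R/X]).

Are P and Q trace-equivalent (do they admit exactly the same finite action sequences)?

YES

Reachable graph of P (4 states):
  u0 = a.b.(0 + 0) + b.(0\{b} + (0 + 0)) :: -a-> u1, -b-> u2
  u1 = b.(0 + 0) :: -b-> u3
  u2 = 0\{b} + (0 + 0) :: ·
  u3 = 0 + 0 :: ·
Reachable graph of Q (4 states):
  v0 = a.b.(0 + 0) + b.(0 + 0 + 0\{b}) :: -a-> v1, -b-> v2
  v1 = b.(0 + 0) :: -b-> v3
  v2 = 0 + 0 + 0\{b} :: ·
  v3 = 0 + 0 :: ·
Partition-refinement fixed point:
  B0 = {u0, v0}
  B1 = {u1, v1}
  B2 = {u2, u3, v2, v3}
u0 ∈ B0, v0 ∈ B0 → same block
Bisimilar ⇒ trace-equivalent.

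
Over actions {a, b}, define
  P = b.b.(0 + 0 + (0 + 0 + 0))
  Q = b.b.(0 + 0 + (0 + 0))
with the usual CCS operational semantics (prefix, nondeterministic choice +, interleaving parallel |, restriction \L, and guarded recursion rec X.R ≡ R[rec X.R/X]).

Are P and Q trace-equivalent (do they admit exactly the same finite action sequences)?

P's transition system — 3 states:
  u0 = b.b.(0 + 0 + (0 + 0 + 0)) :: --b--▸ u1
  u1 = b.(0 + 0 + (0 + 0 + 0)) :: --b--▸ u2
  u2 = 0 + 0 + (0 + 0 + 0) :: ·
Q's transition system — 3 states:
  v0 = b.b.(0 + 0 + (0 + 0)) :: --b--▸ v1
  v1 = b.(0 + 0 + (0 + 0)) :: --b--▸ v2
  v2 = 0 + 0 + (0 + 0) :: ·
Partition-refinement fixed point:
  B0 = {u0, v0}
  B1 = {u1, v1}
  B2 = {u2, v2}
u0 ∈ B0, v0 ∈ B0 → same block
Bisimilar ⇒ trace-equivalent.

traces(P) = traces(Q)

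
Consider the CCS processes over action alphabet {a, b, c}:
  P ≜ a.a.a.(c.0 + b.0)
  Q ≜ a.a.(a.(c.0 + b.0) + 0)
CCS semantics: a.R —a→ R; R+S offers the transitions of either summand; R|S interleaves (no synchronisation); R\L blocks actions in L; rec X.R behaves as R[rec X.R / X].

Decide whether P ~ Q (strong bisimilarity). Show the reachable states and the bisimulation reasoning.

P ~ Q

Reachable graph of P (5 states):
  s0 = a.a.a.(c.0 + b.0) | ··a··> s1
  s1 = a.a.(c.0 + b.0) | ··a··> s2
  s2 = a.(c.0 + b.0) | ··a··> s3
  s3 = c.0 + b.0 | ··b··> s4, ··c··> s4
  s4 = 0 | (no moves)
Reachable graph of Q (5 states):
  t0 = a.a.(a.(c.0 + b.0) + 0) | ··a··> t1
  t1 = a.(a.(c.0 + b.0) + 0) | ··a··> t2
  t2 = a.(c.0 + b.0) + 0 | ··a··> t3
  t3 = c.0 + b.0 | ··b··> t4, ··c··> t4
  t4 = 0 | (no moves)
Partition-refinement fixed point:
  B0 = {s0, t0}
  B1 = {s1, t1}
  B2 = {s2, t2}
  B3 = {s3, t3}
  B4 = {s4, t4}
s0 ∈ B0, t0 ∈ B0 → same block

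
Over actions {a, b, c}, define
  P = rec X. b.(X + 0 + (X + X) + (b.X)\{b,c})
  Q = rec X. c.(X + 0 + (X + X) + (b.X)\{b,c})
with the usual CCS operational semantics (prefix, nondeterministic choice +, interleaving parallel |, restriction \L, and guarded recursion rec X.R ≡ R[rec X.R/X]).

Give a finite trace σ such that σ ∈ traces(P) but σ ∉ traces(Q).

P's transition system — 2 states:
  u0 = rec X. b.(X + 0 + (X + X) + (b.X)\{b,c}) :: =b=> u1
  u1 = (rec X. b.(X + 0 + (X + X) + (b.X)\{b,c})) + 0 + ((rec X. b.(X + 0 + (X + X) + (b.X)\{b,c})) + (rec X. b.(X + 0 + (X + X) + (b.X)\{b,c}))) + (b.(rec X. b.(X + 0 + (X + X) + (b.X)\{b,c})))\{b,c} :: =b=> u1
Q's transition system — 2 states:
  v0 = rec X. c.(X + 0 + (X + X) + (b.X)\{b,c}) :: =c=> v1
  v1 = (rec X. c.(X + 0 + (X + X) + (b.X)\{b,c})) + 0 + ((rec X. c.(X + 0 + (X + X) + (b.X)\{b,c})) + (rec X. c.(X + 0 + (X + X) + (b.X)\{b,c}))) + (b.(rec X. c.(X + 0 + (X + X) + (b.X)\{b,c})))\{b,c} :: =c=> v1
Run σ = ⟨b⟩ on P: start {u0}
  step 1 (b): {u1}
  ✓ P
Run σ = ⟨b⟩ on Q: start {v0}
  step 1 (b): ∅ (Q stuck)

b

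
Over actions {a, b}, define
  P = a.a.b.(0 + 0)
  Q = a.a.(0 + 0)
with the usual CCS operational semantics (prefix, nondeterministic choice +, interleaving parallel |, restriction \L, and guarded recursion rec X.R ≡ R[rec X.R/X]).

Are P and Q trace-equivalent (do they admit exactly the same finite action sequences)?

traces(P) ≠ traces(Q) — witness ⟨aab⟩

LTS(P): 4 reachable states
  m0 = a.a.b.(0 + 0) | -a-> m1
  m1 = a.b.(0 + 0) | -a-> m2
  m2 = b.(0 + 0) | -b-> m3
  m3 = 0 + 0 | stopped
LTS(Q): 3 reachable states
  n0 = a.a.(0 + 0) | -a-> n1
  n1 = a.(0 + 0) | -a-> n2
  n2 = 0 + 0 | stopped
Trace ⟨aab⟩ through P, begin at {m0}:
  step 1 (a): {m1}
  step 2 (a): {m2}
  step 3 (b): {m3}
  — P admits the full trace.
Trace ⟨aab⟩ through Q, begin at {n0}:
  step 1 (a): {n1}
  step 2 (a): {n2}
  step 3 (b): ∅ (Q stuck)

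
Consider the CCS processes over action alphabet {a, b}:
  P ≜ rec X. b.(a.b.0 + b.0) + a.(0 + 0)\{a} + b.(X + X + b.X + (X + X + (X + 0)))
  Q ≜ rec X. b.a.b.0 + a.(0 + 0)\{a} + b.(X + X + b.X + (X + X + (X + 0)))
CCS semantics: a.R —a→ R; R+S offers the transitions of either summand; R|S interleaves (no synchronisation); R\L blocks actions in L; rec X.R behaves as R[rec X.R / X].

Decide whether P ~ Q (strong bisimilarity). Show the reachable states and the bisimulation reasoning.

P ≁ Q

LTS(P): 6 reachable states
  s0 = rec X. b.(a.b.0 + b.0) + a.(0 + 0)\{a} + b.(X + X + b.X + (X + X + (X + 0))) | =a=> s1, =b=> s2, =b=> s3
  s1 = (0 + 0)\{a} | ∅
  s2 = (rec X. b.(a.b.0 + b.0) + a.(0 + 0)\{a} + b.(X + X + b.X + (X + X + (X + 0)))) + (rec X. b.(a.b.0 + b.0) + a.(0 + 0)\{a} + b.(X + X + b.X + (X + X + (X + 0)))) + b.(rec X. b.(a.b.0 + b.0) + a.(0 + 0)\{a} + b.(X + X + b.X + (X + X + (X + 0)))) + ((rec X. b.(a.b.0 + b.0) + a.(0 + 0)\{a} + b.(X + X + b.X + (X + X + (X + 0)))) + (rec X. b.(a.b.0 + b.0) + a.(0 + 0)\{a} + b.(X + X + b.X + (X + X + (X + 0)))) + ((rec X. b.(a.b.0 + b.0) + a.(0 + 0)\{a} + b.(X + X + b.X + (X + X + (X + 0)))) + 0)) | =a=> s1, =b=> s0, =b=> s2, =b=> s3
  s3 = a.b.0 + b.0 | =a=> s4, =b=> s5
  s4 = b.0 | =b=> s5
  s5 = 0 | ∅
LTS(Q): 6 reachable states
  t0 = rec X. b.a.b.0 + a.(0 + 0)\{a} + b.(X + X + b.X + (X + X + (X + 0))) | =a=> t1, =b=> t2, =b=> t3
  t1 = (0 + 0)\{a} | ∅
  t2 = (rec X. b.a.b.0 + a.(0 + 0)\{a} + b.(X + X + b.X + (X + X + (X + 0)))) + (rec X. b.a.b.0 + a.(0 + 0)\{a} + b.(X + X + b.X + (X + X + (X + 0)))) + b.(rec X. b.a.b.0 + a.(0 + 0)\{a} + b.(X + X + b.X + (X + X + (X + 0)))) + ((rec X. b.a.b.0 + a.(0 + 0)\{a} + b.(X + X + b.X + (X + X + (X + 0)))) + (rec X. b.a.b.0 + a.(0 + 0)\{a} + b.(X + X + b.X + (X + X + (X + 0)))) + ((rec X. b.a.b.0 + a.(0 + 0)\{a} + b.(X + X + b.X + (X + X + (X + 0)))) + 0)) | =a=> t1, =b=> t0, =b=> t2, =b=> t3
  t3 = a.b.0 | =a=> t4
  t4 = b.0 | =b=> t5
  t5 = 0 | ∅
Partition-refinement fixed point:
  B0 = {s0, s2}
  B1 = {s3}
  B2 = {s4, t4}
  B3 = {s1, s5, t1, t5}
  B4 = {t0, t2}
  B5 = {t3}
s0 ∈ B0, t0 ∈ B4 → different blocks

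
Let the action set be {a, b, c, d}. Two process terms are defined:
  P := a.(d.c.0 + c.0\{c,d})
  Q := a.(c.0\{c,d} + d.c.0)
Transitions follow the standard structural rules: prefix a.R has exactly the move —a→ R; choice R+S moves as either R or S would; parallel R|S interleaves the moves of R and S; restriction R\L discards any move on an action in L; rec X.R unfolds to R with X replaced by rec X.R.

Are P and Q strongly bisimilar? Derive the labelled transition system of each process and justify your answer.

LTS(P): 5 reachable states
  p0 = a.(d.c.0 + c.0\{c,d}) ⊢ --a--▸ p1
  p1 = d.c.0 + c.0\{c,d} ⊢ --c--▸ p2, --d--▸ p3
  p2 = 0\{c,d} ⊢ ·
  p3 = c.0 ⊢ --c--▸ p4
  p4 = 0 ⊢ ·
LTS(Q): 5 reachable states
  q0 = a.(c.0\{c,d} + d.c.0) ⊢ --a--▸ q1
  q1 = c.0\{c,d} + d.c.0 ⊢ --c--▸ q2, --d--▸ q3
  q2 = 0\{c,d} ⊢ ·
  q3 = c.0 ⊢ --c--▸ q4
  q4 = 0 ⊢ ·
Partition-refinement fixed point:
  B0 = {p0, q0}
  B1 = {p1, q1}
  B2 = {p3, q3}
  B3 = {p2, p4, q2, q4}
p0 ∈ B0, q0 ∈ B0 → same block

YES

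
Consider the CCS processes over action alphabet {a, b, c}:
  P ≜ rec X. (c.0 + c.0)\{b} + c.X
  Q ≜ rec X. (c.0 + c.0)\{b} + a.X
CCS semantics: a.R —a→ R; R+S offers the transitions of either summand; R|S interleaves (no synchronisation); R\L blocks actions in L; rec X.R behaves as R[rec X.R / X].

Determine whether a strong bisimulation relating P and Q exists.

P's transition system — 2 states:
  m0 = rec X. (c.0 + c.0)\{b} + c.X → =c=> m0, =c=> m1
  m1 = 0\{b} → stopped
Q's transition system — 2 states:
  n0 = rec X. (c.0 + c.0)\{b} + a.X → =a=> n0, =c=> n1
  n1 = 0\{b} → stopped
Bisimilarity quotient blocks:
  B0 = {m0}
  B1 = {m1, n1}
  B2 = {n0}
m0 ∈ B0, n0 ∈ B2 → different blocks

NO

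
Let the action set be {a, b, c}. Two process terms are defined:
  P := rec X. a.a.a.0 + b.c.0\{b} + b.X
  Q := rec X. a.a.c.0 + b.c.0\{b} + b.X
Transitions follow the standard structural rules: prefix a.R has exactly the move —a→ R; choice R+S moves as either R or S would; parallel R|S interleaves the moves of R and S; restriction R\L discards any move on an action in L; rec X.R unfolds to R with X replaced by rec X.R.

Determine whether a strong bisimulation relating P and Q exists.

not bisimilar

LTS(P): 6 reachable states
  u0 = rec X. a.a.a.0 + b.c.0\{b} + b.X ⊢ --a--▸ u1, --b--▸ u0, --b--▸ u2
  u1 = a.a.0 ⊢ --a--▸ u3
  u2 = c.0\{b} ⊢ --c--▸ u4
  u3 = a.0 ⊢ --a--▸ u5
  u4 = 0\{b} ⊢ (no moves)
  u5 = 0 ⊢ (no moves)
LTS(Q): 6 reachable states
  v0 = rec X. a.a.c.0 + b.c.0\{b} + b.X ⊢ --a--▸ v1, --b--▸ v0, --b--▸ v2
  v1 = a.c.0 ⊢ --a--▸ v3
  v2 = c.0\{b} ⊢ --c--▸ v4
  v3 = c.0 ⊢ --c--▸ v5
  v4 = 0\{b} ⊢ (no moves)
  v5 = 0 ⊢ (no moves)
Bisimilarity quotient blocks:
  B0 = {u0}
  B1 = {u1}
  B2 = {u3}
  B3 = {u4, u5, v4, v5}
  B4 = {u2, v2, v3}
  B5 = {v0}
  B6 = {v1}
u0 ∈ B0, v0 ∈ B5 → different blocks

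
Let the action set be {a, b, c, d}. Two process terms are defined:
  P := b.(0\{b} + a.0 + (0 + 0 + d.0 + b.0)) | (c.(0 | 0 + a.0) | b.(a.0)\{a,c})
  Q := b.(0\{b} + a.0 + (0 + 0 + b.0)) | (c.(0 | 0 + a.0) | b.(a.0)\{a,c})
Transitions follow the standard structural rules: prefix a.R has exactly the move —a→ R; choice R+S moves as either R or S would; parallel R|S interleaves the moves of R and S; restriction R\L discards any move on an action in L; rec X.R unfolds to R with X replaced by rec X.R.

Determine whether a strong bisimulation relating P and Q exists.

P ≁ Q

Reachable graph of P (18 states):
  s0 = b.(0\{b} + a.0 + (0 + 0 + d.0 + b.0)) | (c.(0 | 0 + a.0) | b.(a.0)\{a,c}) | ··b··> s1, ··b··> s2, ··c··> s3
  s1 = (0\{b} + a.0 + (0 + 0 + d.0 + b.0)) | (c.(0 | 0 + a.0) | b.(a.0)\{a,c}) | ··a··> s4, ··b··> s4, ··b··> s5, ··c··> s6, ··d··> s4
  s2 = b.(0\{b} + a.0 + (0 + 0 + d.0 + b.0)) | (c.(0 | 0 + a.0) | (a.0)\{a,c}) | ··b··> s5, ··c··> s7
  s3 = b.(0\{b} + a.0 + (0 + 0 + d.0 + b.0)) | ((0 | 0 + a.0) | b.(a.0)\{a,c}) | ··a··> s8, ··b··> s6, ··b··> s7
  s4 = 0 | (c.(0 | 0 + a.0) | b.(a.0)\{a,c}) | ··b··> s9, ··c··> s10
  s5 = (0\{b} + a.0 + (0 + 0 + d.0 + b.0)) | (c.(0 | 0 + a.0) | (a.0)\{a,c}) | ··a··> s9, ··b··> s9, ··c··> s11, ··d··> s9
  s6 = (0\{b} + a.0 + (0 + 0 + d.0 + b.0)) | ((0 | 0 + a.0) | b.(a.0)\{a,c}) | ··a··> s10, ··a··> s12, ··b··> s10, ··b··> s11, ··d··> s10
  s7 = b.(0\{b} + a.0 + (0 + 0 + d.0 + b.0)) | ((0 | 0 + a.0) | (a.0)\{a,c}) | ··a··> s13, ··b··> s11
  s8 = b.(0\{b} + a.0 + (0 + 0 + d.0 + b.0)) | (0 | b.(a.0)\{a,c}) | ··b··> s12, ··b··> s13
  s9 = 0 | (c.(0 | 0 + a.0) | (a.0)\{a,c}) | ··c··> s14
  s10 = 0 | ((0 | 0 + a.0) | b.(a.0)\{a,c}) | ··a··> s15, ··b··> s14
  s11 = (0\{b} + a.0 + (0 + 0 + d.0 + b.0)) | ((0 | 0 + a.0) | (a.0)\{a,c}) | ··a··> s14, ··a··> s16, ··b··> s14, ··d··> s14
  s12 = (0\{b} + a.0 + (0 + 0 + d.0 + b.0)) | (0 | b.(a.0)\{a,c}) | ··a··> s15, ··b··> s15, ··b··> s16, ··d··> s15
  s13 = b.(0\{b} + a.0 + (0 + 0 + d.0 + b.0)) | (0 | (a.0)\{a,c}) | ··b··> s16
  s14 = 0 | ((0 | 0 + a.0) | (a.0)\{a,c}) | ··a··> s17
  s15 = 0 | (0 | b.(a.0)\{a,c}) | ··b··> s17
  s16 = (0\{b} + a.0 + (0 + 0 + d.0 + b.0)) | (0 | (a.0)\{a,c}) | ··a··> s17, ··b··> s17, ··d··> s17
  s17 = 0 | (0 | (a.0)\{a,c}) | deadlocked
Reachable graph of Q (18 states):
  t0 = b.(0\{b} + a.0 + (0 + 0 + b.0)) | (c.(0 | 0 + a.0) | b.(a.0)\{a,c}) | ··b··> t1, ··b··> t2, ··c··> t3
  t1 = (0\{b} + a.0 + (0 + 0 + b.0)) | (c.(0 | 0 + a.0) | b.(a.0)\{a,c}) | ··a··> t4, ··b··> t4, ··b··> t5, ··c··> t6
  t2 = b.(0\{b} + a.0 + (0 + 0 + b.0)) | (c.(0 | 0 + a.0) | (a.0)\{a,c}) | ··b··> t5, ··c··> t7
  t3 = b.(0\{b} + a.0 + (0 + 0 + b.0)) | ((0 | 0 + a.0) | b.(a.0)\{a,c}) | ··a··> t8, ··b··> t6, ··b··> t7
  t4 = 0 | (c.(0 | 0 + a.0) | b.(a.0)\{a,c}) | ··b··> t9, ··c··> t10
  t5 = (0\{b} + a.0 + (0 + 0 + b.0)) | (c.(0 | 0 + a.0) | (a.0)\{a,c}) | ··a··> t9, ··b··> t9, ··c··> t11
  t6 = (0\{b} + a.0 + (0 + 0 + b.0)) | ((0 | 0 + a.0) | b.(a.0)\{a,c}) | ··a··> t10, ··a··> t12, ··b··> t10, ··b··> t11
  t7 = b.(0\{b} + a.0 + (0 + 0 + b.0)) | ((0 | 0 + a.0) | (a.0)\{a,c}) | ··a··> t13, ··b··> t11
  t8 = b.(0\{b} + a.0 + (0 + 0 + b.0)) | (0 | b.(a.0)\{a,c}) | ··b··> t12, ··b··> t13
  t9 = 0 | (c.(0 | 0 + a.0) | (a.0)\{a,c}) | ··c··> t14
  t10 = 0 | ((0 | 0 + a.0) | b.(a.0)\{a,c}) | ··a··> t15, ··b··> t14
  t11 = (0\{b} + a.0 + (0 + 0 + b.0)) | ((0 | 0 + a.0) | (a.0)\{a,c}) | ··a··> t14, ··a··> t16, ··b··> t14
  t12 = (0\{b} + a.0 + (0 + 0 + b.0)) | (0 | b.(a.0)\{a,c}) | ··a··> t15, ··b··> t15, ··b··> t16
  t13 = b.(0\{b} + a.0 + (0 + 0 + b.0)) | (0 | (a.0)\{a,c}) | ··b··> t16
  t14 = 0 | ((0 | 0 + a.0) | (a.0)\{a,c}) | ··a··> t17
  t15 = 0 | (0 | b.(a.0)\{a,c}) | ··b··> t17
  t16 = (0\{b} + a.0 + (0 + 0 + b.0)) | (0 | (a.0)\{a,c}) | ··a··> t17, ··b··> t17
  t17 = 0 | (0 | (a.0)\{a,c}) | deadlocked
Bisimilarity quotient blocks:
  B0 = {s0}
  B1 = {s3}
  B2 = {s7}
  B3 = {s11}
  B4 = {s14, t14}
  B5 = {s17, t17}
  B6 = {s16}
  B7 = {s13}
  B8 = {s8}
  B9 = {s12}
  B10 = {s15, t15}
  B11 = {s6}
  B12 = {s10, t10}
  B13 = {s2}
  B14 = {s5}
  B15 = {s9, t9}
  B16 = {s1}
  B17 = {s4, t4}
  B18 = {t0}
  B19 = {t2}
  B20 = {t7}
  B21 = {t13}
  B22 = {t16}
  B23 = {t11}
  B24 = {t5}
  B25 = {t3}
  B26 = {t6}
  B27 = {t12}
  B28 = {t8}
  B29 = {t1}
s0 ∈ B0, t0 ∈ B18 → different blocks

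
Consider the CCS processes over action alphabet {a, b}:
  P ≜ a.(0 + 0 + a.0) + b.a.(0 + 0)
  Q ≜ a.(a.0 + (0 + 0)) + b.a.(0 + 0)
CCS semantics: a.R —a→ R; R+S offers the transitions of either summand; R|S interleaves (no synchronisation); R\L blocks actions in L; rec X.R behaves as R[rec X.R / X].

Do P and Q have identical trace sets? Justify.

Reachable graph of P (5 states):
  s0 = a.(0 + 0 + a.0) + b.a.(0 + 0) has moves =a=> s1, =b=> s2
  s1 = 0 + 0 + a.0 has moves =a=> s3
  s2 = a.(0 + 0) has moves =a=> s4
  s3 = 0 has moves stopped
  s4 = 0 + 0 has moves stopped
Reachable graph of Q (5 states):
  t0 = a.(a.0 + (0 + 0)) + b.a.(0 + 0) has moves =a=> t1, =b=> t2
  t1 = a.0 + (0 + 0) has moves =a=> t3
  t2 = a.(0 + 0) has moves =a=> t4
  t3 = 0 has moves stopped
  t4 = 0 + 0 has moves stopped
Bisimilarity quotient blocks:
  B0 = {s0, t0}
  B1 = {s1, s2, t1, t2}
  B2 = {s3, s4, t3, t4}
s0 ∈ B0, t0 ∈ B0 → same block
Bisimilar ⇒ trace-equivalent.

traces(P) = traces(Q)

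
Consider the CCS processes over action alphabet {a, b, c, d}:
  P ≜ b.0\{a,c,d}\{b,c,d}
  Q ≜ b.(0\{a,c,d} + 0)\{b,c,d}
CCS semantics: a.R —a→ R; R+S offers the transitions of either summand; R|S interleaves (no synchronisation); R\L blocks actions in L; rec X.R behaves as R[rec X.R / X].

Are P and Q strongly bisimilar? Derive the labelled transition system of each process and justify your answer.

Reachable graph of P (2 states):
  p0 = b.0\{a,c,d}\{b,c,d} ⊢ --b--▸ p1
  p1 = 0\{a,c,d}\{b,c,d} ⊢ (no moves)
Reachable graph of Q (2 states):
  q0 = b.(0\{a,c,d} + 0)\{b,c,d} ⊢ --b--▸ q1
  q1 = (0\{a,c,d} + 0)\{b,c,d} ⊢ (no moves)
Partition-refinement fixed point:
  B0 = {p0, q0}
  B1 = {p1, q1}
p0 ∈ B0, q0 ∈ B0 → same block

bisimilar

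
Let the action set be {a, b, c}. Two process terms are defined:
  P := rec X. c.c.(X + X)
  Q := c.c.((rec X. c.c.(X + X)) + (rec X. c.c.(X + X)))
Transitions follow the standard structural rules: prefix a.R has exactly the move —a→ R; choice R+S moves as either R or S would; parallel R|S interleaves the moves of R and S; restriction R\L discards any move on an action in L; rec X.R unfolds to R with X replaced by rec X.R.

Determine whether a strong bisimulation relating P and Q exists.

Reachable graph of P (3 states):
  p0 = rec X. c.c.(X + X) :: —c→ p1
  p1 = c.((rec X. c.c.(X + X)) + (rec X. c.c.(X + X))) :: —c→ p2
  p2 = (rec X. c.c.(X + X)) + (rec X. c.c.(X + X)) :: —c→ p1
Reachable graph of Q (3 states):
  q0 = c.c.((rec X. c.c.(X + X)) + (rec X. c.c.(X + X))) :: —c→ q1
  q1 = c.((rec X. c.c.(X + X)) + (rec X. c.c.(X + X))) :: —c→ q2
  q2 = (rec X. c.c.(X + X)) + (rec X. c.c.(X + X)) :: —c→ q1
Partition-refinement fixed point:
  B0 = {p0, p1, p2, q0, q1, q2}
p0 ∈ B0, q0 ∈ B0 → same block

P ~ Q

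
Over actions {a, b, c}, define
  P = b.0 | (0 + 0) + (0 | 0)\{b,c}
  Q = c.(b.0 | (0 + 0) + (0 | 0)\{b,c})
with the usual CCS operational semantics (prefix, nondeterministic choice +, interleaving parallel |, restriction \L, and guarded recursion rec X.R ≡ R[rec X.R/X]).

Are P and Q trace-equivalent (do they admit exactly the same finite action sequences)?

LTS(P): 2 reachable states
  u0 = b.0 | (0 + 0) + (0 | 0)\{b,c} | =b=> u1
  u1 = 0 | (0 + 0) | (no moves)
LTS(Q): 3 reachable states
  v0 = c.(b.0 | (0 + 0) + (0 | 0)\{b,c}) | =c=> v1
  v1 = b.0 | (0 + 0) + (0 | 0)\{b,c} | =b=> v2
  v2 = 0 | (0 + 0) | (no moves)
Run σ = ⟨b⟩ on P: start {u0}
  step 1 (b): {u1}
  ✓ P
Run σ = ⟨b⟩ on Q: start {v0}
  step 1 (b): ∅ (Q stuck)

NO — witness ⟨b⟩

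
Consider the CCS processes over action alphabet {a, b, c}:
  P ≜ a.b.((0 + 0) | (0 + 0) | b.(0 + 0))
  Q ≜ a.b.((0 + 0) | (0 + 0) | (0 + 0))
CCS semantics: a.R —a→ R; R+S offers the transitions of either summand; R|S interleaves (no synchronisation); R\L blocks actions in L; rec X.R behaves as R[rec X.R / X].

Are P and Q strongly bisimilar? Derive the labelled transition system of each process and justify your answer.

Reachable graph of P (4 states):
  p0 = a.b.((0 + 0) | (0 + 0) | b.(0 + 0)) has moves --a--▸ p1
  p1 = b.((0 + 0) | (0 + 0) | b.(0 + 0)) has moves --b--▸ p2
  p2 = (0 + 0) | (0 + 0) | b.(0 + 0) has moves --b--▸ p3
  p3 = (0 + 0) | (0 + 0) | (0 + 0) has moves ·
Reachable graph of Q (3 states):
  q0 = a.b.((0 + 0) | (0 + 0) | (0 + 0)) has moves --a--▸ q1
  q1 = b.((0 + 0) | (0 + 0) | (0 + 0)) has moves --b--▸ q2
  q2 = (0 + 0) | (0 + 0) | (0 + 0) has moves ·
Coarsest stable partition (strong bisimilarity classes):
  B0 = {p0}
  B1 = {p1}
  B2 = {p2, q1}
  B3 = {p3, q2}
  B4 = {q0}
p0 ∈ B0, q0 ∈ B4 → different blocks

P ≁ Q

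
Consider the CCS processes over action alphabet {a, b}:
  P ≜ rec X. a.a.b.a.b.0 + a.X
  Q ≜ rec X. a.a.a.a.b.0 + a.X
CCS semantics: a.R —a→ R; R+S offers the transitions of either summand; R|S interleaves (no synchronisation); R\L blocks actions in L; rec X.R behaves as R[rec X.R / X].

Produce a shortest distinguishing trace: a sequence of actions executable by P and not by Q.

aab

P's transition system — 6 states:
  m0 = rec X. a.a.b.a.b.0 + a.X | =a=> m0, =a=> m1
  m1 = a.b.a.b.0 | =a=> m2
  m2 = b.a.b.0 | =b=> m3
  m3 = a.b.0 | =a=> m4
  m4 = b.0 | =b=> m5
  m5 = 0 | ∅
Q's transition system — 6 states:
  n0 = rec X. a.a.a.a.b.0 + a.X | =a=> n0, =a=> n1
  n1 = a.a.a.b.0 | =a=> n2
  n2 = a.a.b.0 | =a=> n3
  n3 = a.b.0 | =a=> n4
  n4 = b.0 | =b=> n5
  n5 = 0 | ∅
Executing aab from P (initial set {m0}):
  after a @ step 1: {m0, m1}
  after a @ step 2: {m0, m1, m2}
  after b @ step 3: {m3}
  — P admits the full trace.
Executing aab from Q (initial set {n0}):
  after a @ step 1: {n0, n1}
  after a @ step 2: {n0, n1, n2}
  after b @ step 3: ∅ (Q stuck)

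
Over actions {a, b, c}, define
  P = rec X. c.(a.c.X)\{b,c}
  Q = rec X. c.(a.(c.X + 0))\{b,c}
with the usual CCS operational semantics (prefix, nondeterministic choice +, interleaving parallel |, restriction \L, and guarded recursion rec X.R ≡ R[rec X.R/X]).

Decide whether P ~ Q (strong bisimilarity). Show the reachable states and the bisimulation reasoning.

P's transition system — 3 states:
  m0 = rec X. c.(a.c.X)\{b,c} :: --c--▸ m1
  m1 = (a.c.(rec X. c.(a.c.X)\{b,c}))\{b,c} :: --a--▸ m2
  m2 = (c.(rec X. c.(a.c.X)\{b,c}))\{b,c} :: (no moves)
Q's transition system — 3 states:
  n0 = rec X. c.(a.(c.X + 0))\{b,c} :: --c--▸ n1
  n1 = (a.(c.(rec X. c.(a.(c.X + 0))\{b,c}) + 0))\{b,c} :: --a--▸ n2
  n2 = (c.(rec X. c.(a.(c.X + 0))\{b,c}) + 0)\{b,c} :: (no moves)
Coarsest stable partition (strong bisimilarity classes):
  B0 = {m0, n0}
  B1 = {m1, n1}
  B2 = {m2, n2}
m0 ∈ B0, n0 ∈ B0 → same block

bisimilar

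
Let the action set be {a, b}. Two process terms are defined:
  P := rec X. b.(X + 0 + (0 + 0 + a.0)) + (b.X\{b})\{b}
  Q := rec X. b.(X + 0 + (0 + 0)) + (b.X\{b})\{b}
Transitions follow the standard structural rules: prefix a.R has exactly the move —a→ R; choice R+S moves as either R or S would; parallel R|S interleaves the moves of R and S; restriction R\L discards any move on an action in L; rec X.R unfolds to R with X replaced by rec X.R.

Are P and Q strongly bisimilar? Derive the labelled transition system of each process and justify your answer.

LTS(P): 3 reachable states
  m0 = rec X. b.(X + 0 + (0 + 0 + a.0)) + (b.X\{b})\{b} → -b-> m1
  m1 = (rec X. b.(X + 0 + (0 + 0 + a.0)) + (b.X\{b})\{b}) + 0 + (0 + 0 + a.0) → -a-> m2, -b-> m1
  m2 = 0 → ∅
LTS(Q): 2 reachable states
  n0 = rec X. b.(X + 0 + (0 + 0)) + (b.X\{b})\{b} → -b-> n1
  n1 = (rec X. b.(X + 0 + (0 + 0)) + (b.X\{b})\{b}) + 0 + (0 + 0) → -b-> n1
Coarsest stable partition (strong bisimilarity classes):
  B0 = {m0}
  B1 = {m1}
  B2 = {m2}
  B3 = {n0, n1}
m0 ∈ B0, n0 ∈ B3 → different blocks

NO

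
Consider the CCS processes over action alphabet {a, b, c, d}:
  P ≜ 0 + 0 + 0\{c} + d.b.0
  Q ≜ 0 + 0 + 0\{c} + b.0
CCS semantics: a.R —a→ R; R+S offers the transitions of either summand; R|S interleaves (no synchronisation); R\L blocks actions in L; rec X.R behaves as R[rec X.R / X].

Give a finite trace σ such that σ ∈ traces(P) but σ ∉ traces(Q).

P's transition system — 3 states:
  u0 = 0 + 0 + 0\{c} + d.b.0 :: ··d··> u1
  u1 = b.0 :: ··b··> u2
  u2 = 0 :: deadlocked
Q's transition system — 2 states:
  v0 = 0 + 0 + 0\{c} + b.0 :: ··b··> v1
  v1 = 0 :: deadlocked
Run σ = ⟨d⟩ on P: start {u0}
  after d @ step 1: {u1}
  P completes σ.
Run σ = ⟨d⟩ on Q: start {v0}
  after d @ step 1: ∅  — Q cannot continue

d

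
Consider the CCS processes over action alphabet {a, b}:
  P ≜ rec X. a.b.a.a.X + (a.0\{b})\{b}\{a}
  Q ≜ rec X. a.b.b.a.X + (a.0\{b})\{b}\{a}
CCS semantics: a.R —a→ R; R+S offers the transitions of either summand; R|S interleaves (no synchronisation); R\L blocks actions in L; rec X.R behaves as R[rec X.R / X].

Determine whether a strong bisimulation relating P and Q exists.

P's transition system — 4 states:
  p0 = rec X. a.b.a.a.X + (a.0\{b})\{b}\{a} | —a→ p1
  p1 = b.a.a.(rec X. a.b.a.a.X + (a.0\{b})\{b}\{a}) | —b→ p2
  p2 = a.a.(rec X. a.b.a.a.X + (a.0\{b})\{b}\{a}) | —a→ p3
  p3 = a.(rec X. a.b.a.a.X + (a.0\{b})\{b}\{a}) | —a→ p0
Q's transition system — 4 states:
  q0 = rec X. a.b.b.a.X + (a.0\{b})\{b}\{a} | —a→ q1
  q1 = b.b.a.(rec X. a.b.b.a.X + (a.0\{b})\{b}\{a}) | —b→ q2
  q2 = b.a.(rec X. a.b.b.a.X + (a.0\{b})\{b}\{a}) | —b→ q3
  q3 = a.(rec X. a.b.b.a.X + (a.0\{b})\{b}\{a}) | —a→ q0
Partition-refinement fixed point:
  B0 = {p0}
  B1 = {p1}
  B2 = {p2}
  B3 = {p3}
  B4 = {q0}
  B5 = {q1}
  B6 = {q2}
  B7 = {q3}
p0 ∈ B0, q0 ∈ B4 → different blocks

not bisimilar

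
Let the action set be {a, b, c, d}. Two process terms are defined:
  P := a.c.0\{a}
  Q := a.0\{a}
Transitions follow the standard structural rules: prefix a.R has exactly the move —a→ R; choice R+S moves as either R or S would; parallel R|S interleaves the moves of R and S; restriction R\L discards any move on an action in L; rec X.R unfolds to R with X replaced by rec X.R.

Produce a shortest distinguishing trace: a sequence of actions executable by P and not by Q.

P's transition system — 3 states:
  p0 = a.c.0\{a} → ··a··> p1
  p1 = c.0\{a} → ··c··> p2
  p2 = 0\{a} → ·
Q's transition system — 2 states:
  q0 = a.0\{a} → ··a··> q1
  q1 = 0\{a} → ·
Trace ⟨ac⟩ through P, begin at {p0}:
  after a @ step 1: {p1}
  after c @ step 2: {p2}
  — P admits the full trace.
Trace ⟨ac⟩ through Q, begin at {q0}:
  after a @ step 1: {q1}
  after c @ step 2: ∅  — Q cannot continue

ac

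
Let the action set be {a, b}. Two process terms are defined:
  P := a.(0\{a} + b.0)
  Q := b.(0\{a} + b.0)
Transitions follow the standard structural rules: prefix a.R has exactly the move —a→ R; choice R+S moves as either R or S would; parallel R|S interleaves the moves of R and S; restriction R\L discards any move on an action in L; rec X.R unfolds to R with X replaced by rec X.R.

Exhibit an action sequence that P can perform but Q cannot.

Reachable graph of P (3 states):
  s0 = a.(0\{a} + b.0) | ··a··> s1
  s1 = 0\{a} + b.0 | ··b··> s2
  s2 = 0 | ·
Reachable graph of Q (3 states):
  t0 = b.(0\{a} + b.0) | ··b··> t1
  t1 = 0\{a} + b.0 | ··b··> t2
  t2 = 0 | ·
Trace ⟨a⟩ through P, begin at {s0}:
  after a @ step 1: {s1}
  — P admits the full trace.
Trace ⟨a⟩ through Q, begin at {t0}:
  after a @ step 1: no successor for Q

a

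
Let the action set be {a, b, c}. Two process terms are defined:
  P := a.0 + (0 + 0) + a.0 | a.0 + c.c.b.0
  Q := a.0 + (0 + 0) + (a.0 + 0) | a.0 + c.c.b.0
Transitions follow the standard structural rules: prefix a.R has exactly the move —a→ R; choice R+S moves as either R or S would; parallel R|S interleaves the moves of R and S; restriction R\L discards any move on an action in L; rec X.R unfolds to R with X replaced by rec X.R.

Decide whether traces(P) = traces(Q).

traces(P) = traces(Q)

P's transition system — 7 states:
  u0 = a.0 + (0 + 0) + a.0 | a.0 + c.c.b.0 :: --a--▸ u1, --a--▸ u2, --a--▸ u3, --c--▸ u4
  u1 = 0 :: stopped
  u2 = 0 | a.0 :: --a--▸ u5
  u3 = a.0 | 0 :: --a--▸ u5
  u4 = c.b.0 :: --c--▸ u6
  u5 = 0 | 0 :: stopped
  u6 = b.0 :: --b--▸ u1
Q's transition system — 7 states:
  v0 = a.0 + (0 + 0) + (a.0 + 0) | a.0 + c.c.b.0 :: --a--▸ v1, --a--▸ v2, --a--▸ v3, --c--▸ v4
  v1 = (a.0 + 0) | 0 :: --a--▸ v5
  v2 = 0 :: stopped
  v3 = 0 | a.0 :: --a--▸ v5
  v4 = c.b.0 :: --c--▸ v6
  v5 = 0 | 0 :: stopped
  v6 = b.0 :: --b--▸ v2
Bisimilarity quotient blocks:
  B0 = {u0, v0}
  B1 = {u4, v4}
  B2 = {u6, v6}
  B3 = {u1, u5, v2, v5}
  B4 = {u2, u3, v1, v3}
u0 ∈ B0, v0 ∈ B0 → same block
Bisimilar ⇒ trace-equivalent.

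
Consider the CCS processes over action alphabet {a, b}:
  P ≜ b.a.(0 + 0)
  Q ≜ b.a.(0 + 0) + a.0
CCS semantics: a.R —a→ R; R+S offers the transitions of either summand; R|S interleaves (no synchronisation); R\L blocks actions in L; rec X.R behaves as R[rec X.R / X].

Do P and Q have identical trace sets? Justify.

trace-distinct — witness ⟨a⟩

LTS(P): 3 reachable states
  s0 = b.a.(0 + 0) | -b-> s1
  s1 = a.(0 + 0) | -a-> s2
  s2 = 0 + 0 | ∅
LTS(Q): 4 reachable states
  t0 = b.a.(0 + 0) + a.0 | -a-> t1, -b-> t2
  t1 = 0 | ∅
  t2 = a.(0 + 0) | -a-> t3
  t3 = 0 + 0 | ∅
Run σ = ⟨a⟩ on Q: start {t0}
  [1] a ⇒ {t1}
  — Q admits the full trace.
Run σ = ⟨a⟩ on P: start {s0}
  [1] a ⇒ ∅  — P cannot continue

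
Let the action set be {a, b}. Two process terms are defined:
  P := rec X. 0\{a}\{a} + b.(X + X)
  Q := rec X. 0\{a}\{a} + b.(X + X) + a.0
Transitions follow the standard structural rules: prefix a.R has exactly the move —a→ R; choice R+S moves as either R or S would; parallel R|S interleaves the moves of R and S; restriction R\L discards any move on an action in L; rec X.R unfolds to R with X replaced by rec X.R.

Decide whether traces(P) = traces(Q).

P's transition system — 2 states:
  u0 = rec X. 0\{a}\{a} + b.(X + X) → --b--▸ u1
  u1 = (rec X. 0\{a}\{a} + b.(X + X)) + (rec X. 0\{a}\{a} + b.(X + X)) → --b--▸ u1
Q's transition system — 3 states:
  v0 = rec X. 0\{a}\{a} + b.(X + X) + a.0 → --a--▸ v1, --b--▸ v2
  v1 = 0 → deadlocked
  v2 = (rec X. 0\{a}\{a} + b.(X + X) + a.0) + (rec X. 0\{a}\{a} + b.(X + X) + a.0) → --a--▸ v1, --b--▸ v2
Trace ⟨a⟩ through Q, begin at {v0}:
  step 1 (a): {v1}
  Q completes σ.
Trace ⟨a⟩ through P, begin at {u0}:
  step 1 (a): ∅ (P stuck)

trace-distinct — witness ⟨a⟩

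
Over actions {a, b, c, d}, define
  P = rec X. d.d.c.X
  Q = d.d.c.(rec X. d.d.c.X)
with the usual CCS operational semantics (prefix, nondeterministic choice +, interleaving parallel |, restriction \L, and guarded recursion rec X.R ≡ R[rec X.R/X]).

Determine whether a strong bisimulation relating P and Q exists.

P ~ Q

P's transition system — 3 states:
  m0 = rec X. d.d.c.X | =d=> m1
  m1 = d.c.(rec X. d.d.c.X) | =d=> m2
  m2 = c.(rec X. d.d.c.X) | =c=> m0
Q's transition system — 4 states:
  n0 = d.d.c.(rec X. d.d.c.X) | =d=> n1
  n1 = d.c.(rec X. d.d.c.X) | =d=> n2
  n2 = c.(rec X. d.d.c.X) | =c=> n3
  n3 = rec X. d.d.c.X | =d=> n1
Bisimilarity quotient blocks:
  B0 = {m0, n0, n3}
  B1 = {m1, n1}
  B2 = {m2, n2}
m0 ∈ B0, n0 ∈ B0 → same block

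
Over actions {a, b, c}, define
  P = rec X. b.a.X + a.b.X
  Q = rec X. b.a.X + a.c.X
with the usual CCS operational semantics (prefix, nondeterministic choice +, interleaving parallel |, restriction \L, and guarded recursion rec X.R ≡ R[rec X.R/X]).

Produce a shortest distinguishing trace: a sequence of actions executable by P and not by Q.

Reachable graph of P (3 states):
  s0 = rec X. b.a.X + a.b.X → ··a··> s1, ··b··> s2
  s1 = b.(rec X. b.a.X + a.b.X) → ··b··> s0
  s2 = a.(rec X. b.a.X + a.b.X) → ··a··> s0
Reachable graph of Q (3 states):
  t0 = rec X. b.a.X + a.c.X → ··a··> t1, ··b··> t2
  t1 = c.(rec X. b.a.X + a.c.X) → ··c··> t0
  t2 = a.(rec X. b.a.X + a.c.X) → ··a··> t0
Trace ⟨ab⟩ through P, begin at {s0}:
  step 1 (a): {s1}
  step 2 (b): {s0}
  P completes σ.
Trace ⟨ab⟩ through Q, begin at {t0}:
  step 1 (a): {t1}
  step 2 (b): ∅  — Q cannot continue

ab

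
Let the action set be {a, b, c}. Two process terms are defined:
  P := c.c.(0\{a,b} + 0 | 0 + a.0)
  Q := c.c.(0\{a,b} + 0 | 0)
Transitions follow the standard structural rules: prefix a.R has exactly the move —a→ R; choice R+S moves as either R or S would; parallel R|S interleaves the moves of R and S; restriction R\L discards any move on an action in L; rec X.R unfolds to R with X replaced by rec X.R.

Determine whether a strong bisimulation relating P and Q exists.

NO

P's transition system — 4 states:
  p0 = c.c.(0\{a,b} + 0 | 0 + a.0) → -c-> p1
  p1 = c.(0\{a,b} + 0 | 0 + a.0) → -c-> p2
  p2 = 0\{a,b} + 0 | 0 + a.0 → -a-> p3
  p3 = 0 → (no moves)
Q's transition system — 3 states:
  q0 = c.c.(0\{a,b} + 0 | 0) → -c-> q1
  q1 = c.(0\{a,b} + 0 | 0) → -c-> q2
  q2 = 0\{a,b} + 0 | 0 → (no moves)
Coarsest stable partition (strong bisimilarity classes):
  B0 = {p0}
  B1 = {p1}
  B2 = {p2}
  B3 = {p3, q2}
  B4 = {q0}
  B5 = {q1}
p0 ∈ B0, q0 ∈ B4 → different blocks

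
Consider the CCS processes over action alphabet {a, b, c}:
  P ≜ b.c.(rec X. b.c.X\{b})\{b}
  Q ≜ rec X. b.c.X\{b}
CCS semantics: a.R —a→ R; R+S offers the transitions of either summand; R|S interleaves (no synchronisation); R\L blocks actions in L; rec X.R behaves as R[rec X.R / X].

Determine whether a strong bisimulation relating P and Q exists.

YES

LTS(P): 3 reachable states
  p0 = b.c.(rec X. b.c.X\{b})\{b} has moves —b→ p1
  p1 = c.(rec X. b.c.X\{b})\{b} has moves —c→ p2
  p2 = (rec X. b.c.X\{b})\{b} has moves deadlocked
LTS(Q): 3 reachable states
  q0 = rec X. b.c.X\{b} has moves —b→ q1
  q1 = c.(rec X. b.c.X\{b})\{b} has moves —c→ q2
  q2 = (rec X. b.c.X\{b})\{b} has moves deadlocked
Coarsest stable partition (strong bisimilarity classes):
  B0 = {p0, q0}
  B1 = {p1, q1}
  B2 = {p2, q2}
p0 ∈ B0, q0 ∈ B0 → same block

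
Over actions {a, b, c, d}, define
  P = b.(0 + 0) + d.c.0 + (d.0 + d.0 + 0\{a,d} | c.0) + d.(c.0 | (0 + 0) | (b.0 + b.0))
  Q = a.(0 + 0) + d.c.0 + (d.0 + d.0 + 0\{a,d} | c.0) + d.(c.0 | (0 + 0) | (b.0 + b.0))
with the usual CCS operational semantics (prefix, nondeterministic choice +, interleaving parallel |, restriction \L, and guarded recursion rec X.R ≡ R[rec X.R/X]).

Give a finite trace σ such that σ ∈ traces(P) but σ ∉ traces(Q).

b

P's transition system — 9 states:
  u0 = b.(0 + 0) + d.c.0 + (d.0 + d.0 + 0\{a,d} | c.0) + d.(c.0 | (0 + 0) | (b.0 + b.0)) | --b--▸ u1, --c--▸ u2, --d--▸ u3, --d--▸ u4, --d--▸ u5
  u1 = 0 + 0 | (no moves)
  u2 = 0\{a,d} | 0 | (no moves)
  u3 = 0 | (no moves)
  u4 = c.0 | --c--▸ u3
  u5 = c.0 | (0 + 0) | (b.0 + b.0) | --b--▸ u6, --c--▸ u7
  u6 = c.0 | (0 + 0) | 0 | --c--▸ u8
  u7 = 0 | (0 + 0) | (b.0 + b.0) | --b--▸ u8
  u8 = 0 | (0 + 0) | 0 | (no moves)
Q's transition system — 9 states:
  v0 = a.(0 + 0) + d.c.0 + (d.0 + d.0 + 0\{a,d} | c.0) + d.(c.0 | (0 + 0) | (b.0 + b.0)) | --a--▸ v1, --c--▸ v2, --d--▸ v3, --d--▸ v4, --d--▸ v5
  v1 = 0 + 0 | (no moves)
  v2 = 0\{a,d} | 0 | (no moves)
  v3 = 0 | (no moves)
  v4 = c.0 | --c--▸ v3
  v5 = c.0 | (0 + 0) | (b.0 + b.0) | --b--▸ v6, --c--▸ v7
  v6 = c.0 | (0 + 0) | 0 | --c--▸ v8
  v7 = 0 | (0 + 0) | (b.0 + b.0) | --b--▸ v8
  v8 = 0 | (0 + 0) | 0 | (no moves)
Trace ⟨b⟩ through P, begin at {u0}:
  after b @ step 1: {u1}
  — P admits the full trace.
Trace ⟨b⟩ through Q, begin at {v0}:
  after b @ step 1: no successor for Q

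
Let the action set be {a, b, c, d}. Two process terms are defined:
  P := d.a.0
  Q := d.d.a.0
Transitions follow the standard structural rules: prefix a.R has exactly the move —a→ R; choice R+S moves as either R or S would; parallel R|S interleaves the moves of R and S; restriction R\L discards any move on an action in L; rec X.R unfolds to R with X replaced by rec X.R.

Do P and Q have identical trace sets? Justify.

traces(P) ≠ traces(Q) — witness ⟨da⟩

LTS(P): 3 reachable states
  p0 = d.a.0 → --d--▸ p1
  p1 = a.0 → --a--▸ p2
  p2 = 0 → ∅
LTS(Q): 4 reachable states
  q0 = d.d.a.0 → --d--▸ q1
  q1 = d.a.0 → --d--▸ q2
  q2 = a.0 → --a--▸ q3
  q3 = 0 → ∅
Trace ⟨da⟩ through P, begin at {p0}:
  after d @ step 1: {p1}
  after a @ step 2: {p2}
  P completes σ.
Trace ⟨da⟩ through Q, begin at {q0}:
  after d @ step 1: {q1}
  after a @ step 2: ∅ (Q stuck)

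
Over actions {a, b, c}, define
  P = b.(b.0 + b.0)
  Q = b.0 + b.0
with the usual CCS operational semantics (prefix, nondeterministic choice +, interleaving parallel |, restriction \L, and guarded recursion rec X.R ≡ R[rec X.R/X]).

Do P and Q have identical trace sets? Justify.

NO — witness ⟨bb⟩

LTS(P): 3 reachable states
  s0 = b.(b.0 + b.0) → ··b··> s1
  s1 = b.0 + b.0 → ··b··> s2
  s2 = 0 → deadlocked
LTS(Q): 2 reachable states
  t0 = b.0 + b.0 → ··b··> t1
  t1 = 0 → deadlocked
Executing bb from P (initial set {s0}):
  after b @ step 1: {s1}
  after b @ step 2: {s2}
  P completes σ.
Executing bb from Q (initial set {t0}):
  after b @ step 1: {t1}
  after b @ step 2: ∅ (Q stuck)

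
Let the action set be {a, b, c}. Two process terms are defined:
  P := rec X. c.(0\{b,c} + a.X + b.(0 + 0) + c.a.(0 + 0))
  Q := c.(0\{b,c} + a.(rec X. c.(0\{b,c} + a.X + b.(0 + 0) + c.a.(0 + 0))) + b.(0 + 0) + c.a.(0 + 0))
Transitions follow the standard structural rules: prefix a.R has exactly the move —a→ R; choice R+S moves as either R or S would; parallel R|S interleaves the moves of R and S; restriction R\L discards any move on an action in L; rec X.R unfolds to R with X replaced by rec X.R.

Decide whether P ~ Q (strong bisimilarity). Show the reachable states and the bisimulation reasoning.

LTS(P): 4 reachable states
  p0 = rec X. c.(0\{b,c} + a.X + b.(0 + 0) + c.a.(0 + 0)) ⊢ =c=> p1
  p1 = 0\{b,c} + a.(rec X. c.(0\{b,c} + a.X + b.(0 + 0) + c.a.(0 + 0))) + b.(0 + 0) + c.a.(0 + 0) ⊢ =a=> p0, =b=> p2, =c=> p3
  p2 = 0 + 0 ⊢ ·
  p3 = a.(0 + 0) ⊢ =a=> p2
LTS(Q): 5 reachable states
  q0 = c.(0\{b,c} + a.(rec X. c.(0\{b,c} + a.X + b.(0 + 0) + c.a.(0 + 0))) + b.(0 + 0) + c.a.(0 + 0)) ⊢ =c=> q1
  q1 = 0\{b,c} + a.(rec X. c.(0\{b,c} + a.X + b.(0 + 0) + c.a.(0 + 0))) + b.(0 + 0) + c.a.(0 + 0) ⊢ =a=> q2, =b=> q3, =c=> q4
  q2 = rec X. c.(0\{b,c} + a.X + b.(0 + 0) + c.a.(0 + 0)) ⊢ =c=> q1
  q3 = 0 + 0 ⊢ ·
  q4 = a.(0 + 0) ⊢ =a=> q3
Partition-refinement fixed point:
  B0 = {p0, q0, q2}
  B1 = {p1, q1}
  B2 = {p3, q4}
  B3 = {p2, q3}
p0 ∈ B0, q0 ∈ B0 → same block

bisimilar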